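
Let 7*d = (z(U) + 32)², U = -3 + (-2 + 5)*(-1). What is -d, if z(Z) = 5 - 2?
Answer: -175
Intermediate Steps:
U = -6 (U = -3 + 3*(-1) = -3 - 3 = -6)
z(Z) = 3
d = 175 (d = (3 + 32)²/7 = (⅐)*35² = (⅐)*1225 = 175)
-d = -1*175 = -175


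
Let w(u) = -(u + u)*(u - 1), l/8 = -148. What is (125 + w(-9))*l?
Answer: 65120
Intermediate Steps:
l = -1184 (l = 8*(-148) = -1184)
w(u) = -2*u*(-1 + u)
(125 + w(-9))*l = (125 + 2*(-9)*(1 - 1*(-9)))*(-1184) = (125 + 2*(-9)*(1 + 9))*(-1184) = (125 + 2*(-9)*10)*(-1184) = (125 - 180)*(-1184) = -55*(-1184) = 65120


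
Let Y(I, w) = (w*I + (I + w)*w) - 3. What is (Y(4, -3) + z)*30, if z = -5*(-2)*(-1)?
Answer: -840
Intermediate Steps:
Y(I, w) = -3 + I*w + w*(I + w) (Y(I, w) = (I*w + w*(I + w)) - 3 = -3 + I*w + w*(I + w))
z = -10 (z = 10*(-1) = -10)
(Y(4, -3) + z)*30 = ((-3 + (-3)² + 2*4*(-3)) - 10)*30 = ((-3 + 9 - 24) - 10)*30 = (-18 - 10)*30 = -28*30 = -840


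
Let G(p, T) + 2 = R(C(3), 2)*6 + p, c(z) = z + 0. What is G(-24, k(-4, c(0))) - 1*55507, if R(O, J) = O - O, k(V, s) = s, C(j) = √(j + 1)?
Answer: -55533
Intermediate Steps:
c(z) = z
C(j) = √(1 + j)
R(O, J) = 0
G(p, T) = -2 + p (G(p, T) = -2 + (0*6 + p) = -2 + (0 + p) = -2 + p)
G(-24, k(-4, c(0))) - 1*55507 = (-2 - 24) - 1*55507 = -26 - 55507 = -55533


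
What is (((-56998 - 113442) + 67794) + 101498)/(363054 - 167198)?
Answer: -287/48964 ≈ -0.0058614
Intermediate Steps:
(((-56998 - 113442) + 67794) + 101498)/(363054 - 167198) = ((-170440 + 67794) + 101498)/195856 = (-102646 + 101498)*(1/195856) = -1148*1/195856 = -287/48964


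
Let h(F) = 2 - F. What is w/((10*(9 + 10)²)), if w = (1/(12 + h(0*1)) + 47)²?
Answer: 434281/707560 ≈ 0.61377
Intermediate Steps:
w = 434281/196 (w = (1/(12 + (2 - 0)) + 47)² = (1/(12 + (2 - 1*0)) + 47)² = (1/(12 + (2 + 0)) + 47)² = (1/(12 + 2) + 47)² = (1/14 + 47)² = (659/14)² = 434281/196 ≈ 2215.7)
w/((10*(9 + 10)²)) = 434281/(196*((10*(9 + 10)²))) = 434281/(196*((10*19²))) = 434281/(196*((10*361))) = (434281/196)/3610 = (434281/196)*(1/3610) = 434281/707560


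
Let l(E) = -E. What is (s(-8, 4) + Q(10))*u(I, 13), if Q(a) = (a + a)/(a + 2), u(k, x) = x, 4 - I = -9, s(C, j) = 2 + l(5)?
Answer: -52/3 ≈ -17.333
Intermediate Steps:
s(C, j) = -3 (s(C, j) = 2 - 1*5 = 2 - 5 = -3)
I = 13 (I = 4 - 1*(-9) = 4 + 9 = 13)
Q(a) = 2*a/(2 + a) (Q(a) = (2*a)/(2 + a) = 2*a/(2 + a))
(s(-8, 4) + Q(10))*u(I, 13) = (-3 + 2*10/(2 + 10))*13 = (-3 + 2*10/12)*13 = (-3 + 2*10*(1/12))*13 = (-3 + 5/3)*13 = -4/3*13 = -52/3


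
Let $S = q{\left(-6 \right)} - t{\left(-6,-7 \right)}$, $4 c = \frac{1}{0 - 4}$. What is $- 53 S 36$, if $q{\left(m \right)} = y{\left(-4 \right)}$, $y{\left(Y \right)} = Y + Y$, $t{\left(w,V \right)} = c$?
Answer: $\frac{60579}{4} \approx 15145.0$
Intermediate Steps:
$c = - \frac{1}{16}$ ($c = \frac{1}{4 \left(0 - 4\right)} = \frac{1}{4 \left(-4\right)} = \frac{1}{4} \left(- \frac{1}{4}\right) = - \frac{1}{16} \approx -0.0625$)
$t{\left(w,V \right)} = - \frac{1}{16}$
$y{\left(Y \right)} = 2 Y$
$q{\left(m \right)} = -8$ ($q{\left(m \right)} = 2 \left(-4\right) = -8$)
$S = - \frac{127}{16}$ ($S = -8 - - \frac{1}{16} = -8 + \frac{1}{16} = - \frac{127}{16} \approx -7.9375$)
$- 53 S 36 = \left(-53\right) \left(- \frac{127}{16}\right) 36 = \frac{6731}{16} \cdot 36 = \frac{60579}{4}$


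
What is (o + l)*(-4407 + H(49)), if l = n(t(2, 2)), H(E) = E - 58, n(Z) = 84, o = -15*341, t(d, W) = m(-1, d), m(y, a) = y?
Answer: 22216896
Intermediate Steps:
t(d, W) = -1
o = -5115
H(E) = -58 + E
l = 84
(o + l)*(-4407 + H(49)) = (-5115 + 84)*(-4407 + (-58 + 49)) = -5031*(-4407 - 9) = -5031*(-4416) = 22216896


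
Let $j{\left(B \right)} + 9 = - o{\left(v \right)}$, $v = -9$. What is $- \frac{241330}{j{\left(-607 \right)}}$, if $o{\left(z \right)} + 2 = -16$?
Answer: $- \frac{241330}{9} \approx -26814.0$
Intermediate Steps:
$o{\left(z \right)} = -18$ ($o{\left(z \right)} = -2 - 16 = -18$)
$j{\left(B \right)} = 9$ ($j{\left(B \right)} = -9 - -18 = -9 + 18 = 9$)
$- \frac{241330}{j{\left(-607 \right)}} = - \frac{241330}{9}$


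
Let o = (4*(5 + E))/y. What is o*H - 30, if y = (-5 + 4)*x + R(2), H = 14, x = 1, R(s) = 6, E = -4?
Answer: -94/5 ≈ -18.800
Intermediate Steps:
y = 5 (y = (-5 + 4)*1 + 6 = -1*1 + 6 = -1 + 6 = 5)
o = 4/5 (o = (4*(5 - 4))/5 = (4*1)*(1/5) = 4*(1/5) = 4/5 ≈ 0.80000)
o*H - 30 = (4/5)*14 - 30 = 56/5 - 30 = -94/5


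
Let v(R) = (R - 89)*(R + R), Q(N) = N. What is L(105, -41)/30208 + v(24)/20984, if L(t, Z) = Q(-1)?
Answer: -11783743/79235584 ≈ -0.14872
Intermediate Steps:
L(t, Z) = -1
v(R) = 2*R*(-89 + R) (v(R) = (-89 + R)*(2*R) = 2*R*(-89 + R))
L(105, -41)/30208 + v(24)/20984 = -1/30208 + (2*24*(-89 + 24))/20984 = -1*1/30208 + (2*24*(-65))*(1/20984) = -1/30208 - 3120*1/20984 = -1/30208 - 390/2623 = -11783743/79235584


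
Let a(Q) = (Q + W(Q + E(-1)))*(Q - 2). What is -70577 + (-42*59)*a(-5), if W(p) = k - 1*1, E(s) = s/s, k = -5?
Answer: -261383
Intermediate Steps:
E(s) = 1
W(p) = -6 (W(p) = -5 - 1*1 = -5 - 1 = -6)
a(Q) = (-6 + Q)*(-2 + Q) (a(Q) = (Q - 6)*(Q - 2) = (-6 + Q)*(-2 + Q))
-70577 + (-42*59)*a(-5) = -70577 + (-42*59)*(12 + (-5)² - 8*(-5)) = -70577 - 2478*(12 + 25 + 40) = -70577 - 2478*77 = -70577 - 190806 = -261383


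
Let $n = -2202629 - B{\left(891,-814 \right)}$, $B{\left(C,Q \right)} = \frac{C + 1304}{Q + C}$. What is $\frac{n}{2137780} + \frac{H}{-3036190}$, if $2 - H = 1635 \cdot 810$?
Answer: $- \frac{7423804902361}{12494609547035} \approx -0.59416$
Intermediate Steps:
$H = -1324348$ ($H = 2 - 1635 \cdot 810 = 2 - 1324350 = -1324348$)
$B{\left(C,Q \right)} = \frac{1304 + C}{C + Q}$
$n = - \frac{169604628}{77}$ ($n = -2202629 - \frac{1304 + 891}{891 - 814} = -2202629 - \frac{1}{77} \cdot 2195 = -2202629 - \frac{2195}{77} = - \frac{169604628}{77} \approx -2.2027 \cdot 10^{6}$)
$\frac{n}{2137780} + \frac{H}{-3036190} = - \frac{169604628}{77 \cdot 2137780} - \frac{1324348}{-3036190} = \left(- \frac{169604628}{77}\right) \frac{1}{2137780} - - \frac{662174}{1518095} = - \frac{42401157}{41152265} + \frac{662174}{1518095} = - \frac{7423804902361}{12494609547035}$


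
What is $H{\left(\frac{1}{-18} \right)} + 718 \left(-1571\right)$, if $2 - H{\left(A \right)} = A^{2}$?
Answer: $- \frac{365464225}{324} \approx -1.128 \cdot 10^{6}$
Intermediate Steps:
$H{\left(A \right)} = 2 - A^{2}$
$H{\left(\frac{1}{-18} \right)} + 718 \left(-1571\right) = \left(2 - \left(\frac{1}{-18}\right)^{2}\right) + 718 \left(-1571\right) = \left(2 - \left(- \frac{1}{18}\right)^{2}\right) - 1127978 = \left(2 - \frac{1}{324}\right) - 1127978 = \frac{647}{324} - 1127978 = - \frac{365464225}{324}$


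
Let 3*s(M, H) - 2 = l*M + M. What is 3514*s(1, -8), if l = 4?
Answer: 24598/3 ≈ 8199.3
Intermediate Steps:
s(M, H) = ⅔ + 5*M/3 (s(M, H) = ⅔ + (4*M + M)/3 = ⅔ + (5*M)/3 = ⅔ + 5*M/3)
3514*s(1, -8) = 3514*(⅔ + (5/3)*1) = 3514*(⅔ + 5/3) = 3514*(7/3) = 24598/3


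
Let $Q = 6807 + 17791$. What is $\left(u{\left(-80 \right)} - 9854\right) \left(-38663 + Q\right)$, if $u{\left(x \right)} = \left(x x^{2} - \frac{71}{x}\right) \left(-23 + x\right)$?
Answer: $- \frac{11865471324371}{16} \approx -7.4159 \cdot 10^{11}$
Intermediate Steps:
$u{\left(x \right)} = \left(-23 + x\right) \left(x^{3} - \frac{71}{x}\right)$ ($u{\left(x \right)} = \left(x^{3} - \frac{71}{x}\right) \left(-23 + x\right) = \left(-23 + x\right) \left(x^{3} - \frac{71}{x}\right)$)
$Q = 24598$
$\left(u{\left(-80 \right)} - 9854\right) \left(-38663 + Q\right) = \left(\left(-71 + \left(-80\right)^{4} - 23 \left(-80\right)^{3} + \frac{1633}{-80}\right) - 9854\right) \left(-38663 + 24598\right) = \left(\left(-71 + 40960000 - -11776000 + 1633 \left(- \frac{1}{80}\right)\right) - 9854\right) \left(-14065\right) = \left(\left(-71 + 40960000 + 11776000 - \frac{1633}{80}\right) - 9854\right) \left(-14065\right) = \left(\frac{4218872687}{80} - 9854\right) \left(-14065\right) = \frac{4218084367}{80} \left(-14065\right) = - \frac{11865471324371}{16}$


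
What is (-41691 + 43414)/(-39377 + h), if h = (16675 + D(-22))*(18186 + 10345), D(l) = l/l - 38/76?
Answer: 3446/951458627 ≈ 3.6218e-6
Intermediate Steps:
D(l) = 1/2 (D(l) = 1 - 38*1/76 = 1 - 1/2 = 1/2)
h = 951537381/2 (h = (16675 + 1/2)*(18186 + 10345) = (33351/2)*28531 = 951537381/2 ≈ 4.7577e+8)
(-41691 + 43414)/(-39377 + h) = (-41691 + 43414)/(-39377 + 951537381/2) = 1723/(951458627/2) = 1723*(2/951458627) = 3446/951458627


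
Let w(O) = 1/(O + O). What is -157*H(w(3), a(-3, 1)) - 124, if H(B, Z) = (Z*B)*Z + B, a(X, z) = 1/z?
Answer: -529/3 ≈ -176.33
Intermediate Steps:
w(O) = 1/(2*O)
H(B, Z) = B + B*Z² (H(B, Z) = (B*Z)*Z + B = B*Z² + B = B + B*Z²)
-157*H(w(3), a(-3, 1)) - 124 = -157*(½)/3*(1 + (1/1)²) - 124 = -157*(½)*(⅓)*(1 + 1²) - 124 = -157*(1 + 1)/6 - 124 = -157*2/6 - 124 = -157*⅓ - 124 = -157/3 - 124 = -529/3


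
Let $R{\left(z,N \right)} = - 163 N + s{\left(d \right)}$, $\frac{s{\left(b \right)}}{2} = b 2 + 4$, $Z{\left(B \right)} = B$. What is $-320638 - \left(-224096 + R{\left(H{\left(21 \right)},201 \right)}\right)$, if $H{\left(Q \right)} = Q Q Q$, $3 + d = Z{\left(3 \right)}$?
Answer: $-63787$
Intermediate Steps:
$d = 0$ ($d = -3 + 3 = 0$)
$H{\left(Q \right)} = Q^{3}$ ($H{\left(Q \right)} = Q^{2} Q = Q^{3}$)
$s{\left(b \right)} = 8 + 4 b$ ($s{\left(b \right)} = 2 \left(b 2 + 4\right) = 2 \left(2 b + 4\right) = 2 \left(4 + 2 b\right) = 8 + 4 b$)
$R{\left(z,N \right)} = 8 - 163 N$ ($R{\left(z,N \right)} = - 163 N + \left(8 + 4 \cdot 0\right) = - 163 N + \left(8 + 0\right) = - 163 N + 8 = 8 - 163 N$)
$-320638 - \left(-224096 + R{\left(H{\left(21 \right)},201 \right)}\right) = -320638 + \left(224096 - \left(8 - 32763\right)\right) = -320638 + \left(224096 - -32755\right) = -320638 + \left(224096 + 32755\right) = -320638 + 256851 = -63787$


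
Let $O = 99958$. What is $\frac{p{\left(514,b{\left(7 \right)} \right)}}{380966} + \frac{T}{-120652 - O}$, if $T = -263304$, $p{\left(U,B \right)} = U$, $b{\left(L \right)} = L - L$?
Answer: $\frac{25105816301}{21011227315} \approx 1.1949$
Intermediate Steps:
$b{\left(L \right)} = 0$
$\frac{p{\left(514,b{\left(7 \right)} \right)}}{380966} + \frac{T}{-120652 - O} = \frac{514}{380966} - \frac{263304}{-120652 - 99958} = 514 \cdot \frac{1}{380966} - \frac{263304}{-120652 - 99958} = \frac{257}{190483} - \frac{263304}{-220610} = \frac{257}{190483} - - \frac{131652}{110305} = \frac{257}{190483} + \frac{131652}{110305} = \frac{25105816301}{21011227315}$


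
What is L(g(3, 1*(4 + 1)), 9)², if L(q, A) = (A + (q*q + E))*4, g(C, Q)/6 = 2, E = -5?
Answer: 350464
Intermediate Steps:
g(C, Q) = 12 (g(C, Q) = 6*2 = 12)
L(q, A) = -20 + 4*A + 4*q² (L(q, A) = (A + (q*q - 5))*4 = (A + (q² - 5))*4 = (A + (-5 + q²))*4 = (-5 + A + q²)*4 = -20 + 4*A + 4*q²)
L(g(3, 1*(4 + 1)), 9)² = (-20 + 4*9 + 4*12²)² = (-20 + 36 + 4*144)² = (-20 + 36 + 576)² = 592² = 350464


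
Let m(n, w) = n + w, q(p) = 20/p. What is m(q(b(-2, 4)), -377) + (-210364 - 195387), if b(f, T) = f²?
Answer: -406123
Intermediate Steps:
m(q(b(-2, 4)), -377) + (-210364 - 195387) = (20/((-2)²) - 377) + (-210364 - 195387) = (20/4 - 377) - 405751 = (20*(¼) - 377) - 405751 = (5 - 377) - 405751 = -372 - 405751 = -406123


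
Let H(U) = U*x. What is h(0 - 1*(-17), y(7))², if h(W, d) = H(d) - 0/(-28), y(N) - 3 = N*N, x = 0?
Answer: 0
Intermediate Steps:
y(N) = 3 + N² (y(N) = 3 + N*N = 3 + N²)
H(U) = 0 (H(U) = U*0 = 0)
h(W, d) = 0 (h(W, d) = 0 - 0/(-28) = 0 - 0*(-1)/28 = 0 - 1*0 = 0 + 0 = 0)
h(0 - 1*(-17), y(7))² = 0² = 0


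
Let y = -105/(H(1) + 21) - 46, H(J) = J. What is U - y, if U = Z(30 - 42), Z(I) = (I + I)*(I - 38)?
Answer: 27517/22 ≈ 1250.8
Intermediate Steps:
Z(I) = 2*I*(-38 + I) (Z(I) = (2*I)*(-38 + I) = 2*I*(-38 + I))
U = 1200 (U = 2*(30 - 42)*(-38 + (30 - 42)) = 2*(-12)*(-38 - 12) = 2*(-12)*(-50) = 1200)
y = -1117/22 (y = -105/(1 + 21) - 46 = -105/22 - 46 = -1117/22 ≈ -50.773)
U - y = 1200 - 1*(-1117/22) = 1200 + 1117/22 = 27517/22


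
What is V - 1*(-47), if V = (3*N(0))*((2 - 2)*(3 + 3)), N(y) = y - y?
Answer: 47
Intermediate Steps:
N(y) = 0
V = 0 (V = (3*0)*((2 - 2)*(3 + 3)) = 0*(0*6) = 0*0 = 0)
V - 1*(-47) = 0 - 1*(-47) = 0 + 47 = 47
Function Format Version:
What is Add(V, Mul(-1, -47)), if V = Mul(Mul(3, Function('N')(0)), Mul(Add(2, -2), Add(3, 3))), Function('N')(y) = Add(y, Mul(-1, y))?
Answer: 47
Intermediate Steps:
Function('N')(y) = 0
V = 0 (V = Mul(Mul(3, 0), Mul(Add(2, -2), Add(3, 3))) = Mul(0, Mul(0, 6)) = Mul(0, 0) = 0)
Add(V, Mul(-1, -47)) = Add(0, Mul(-1, -47)) = Add(0, 47) = 47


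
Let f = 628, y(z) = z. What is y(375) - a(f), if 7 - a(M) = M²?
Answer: 394752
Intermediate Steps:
a(M) = 7 - M²
y(375) - a(f) = 375 - (7 - 1*628²) = 375 - (7 - 1*394384) = 375 - (7 - 394384) = 375 - 1*(-394377) = 375 + 394377 = 394752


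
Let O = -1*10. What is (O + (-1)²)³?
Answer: -729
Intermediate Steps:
O = -10
(O + (-1)²)³ = (-10 + (-1)²)³ = (-10 + 1)³ = (-9)³ = -729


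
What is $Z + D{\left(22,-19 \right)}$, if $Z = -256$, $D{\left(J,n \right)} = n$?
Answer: $-275$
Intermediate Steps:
$Z + D{\left(22,-19 \right)} = -256 - 19 = -275$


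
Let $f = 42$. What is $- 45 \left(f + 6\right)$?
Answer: $-2160$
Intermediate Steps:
$- 45 \left(f + 6\right) = - 45 \left(42 + 6\right) = \left(-45\right) 48 = -2160$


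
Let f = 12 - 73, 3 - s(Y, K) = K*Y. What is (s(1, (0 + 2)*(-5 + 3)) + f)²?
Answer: 2916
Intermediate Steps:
s(Y, K) = 3 - K*Y
f = -61
(s(1, (0 + 2)*(-5 + 3)) + f)² = ((3 - 1*(0 + 2)*(-5 + 3)*1) - 61)² = ((3 - 1*2*(-2)*1) - 61)² = ((3 - 1*(-4)*1) - 61)² = ((3 + 4) - 61)² = (7 - 61)² = (-54)² = 2916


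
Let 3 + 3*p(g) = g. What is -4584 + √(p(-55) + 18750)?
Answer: -4584 + 8*√2634/3 ≈ -4447.1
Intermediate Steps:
p(g) = -1 + g/3
-4584 + √(p(-55) + 18750) = -4584 + √((-1 + (⅓)*(-55)) + 18750) = -4584 + √((-1 - 55/3) + 18750) = -4584 + √(-58/3 + 18750) = -4584 + √(56192/3) = -4584 + 8*√2634/3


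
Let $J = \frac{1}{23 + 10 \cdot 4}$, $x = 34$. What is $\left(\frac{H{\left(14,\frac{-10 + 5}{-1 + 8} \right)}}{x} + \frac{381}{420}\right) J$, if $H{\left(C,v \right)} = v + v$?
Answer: $\frac{2059}{149940} \approx 0.013732$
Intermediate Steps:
$H{\left(C,v \right)} = 2 v$
$J = \frac{1}{63}$ ($J = \frac{1}{23 + 40} = \frac{1}{63} \approx 0.015873$)
$\left(\frac{H{\left(14,\frac{-10 + 5}{-1 + 8} \right)}}{x} + \frac{381}{420}\right) J = \left(\frac{2 \frac{-10 + 5}{-1 + 8}}{34} + \frac{381}{420}\right) \frac{1}{63} = \left(2 \left(- \frac{5}{7}\right) \frac{1}{34} + 381 \cdot \frac{1}{420}\right) \frac{1}{63} = \left(2 \left(\left(-5\right) \frac{1}{7}\right) \frac{1}{34} + \frac{127}{140}\right) \frac{1}{63} = \left(2 \left(- \frac{5}{7}\right) \frac{1}{34} + \frac{127}{140}\right) \frac{1}{63} = \left(\left(- \frac{10}{7}\right) \frac{1}{34} + \frac{127}{140}\right) \frac{1}{63} = \left(- \frac{5}{119} + \frac{127}{140}\right) \frac{1}{63} = \frac{2059}{2380} \cdot \frac{1}{63} = \frac{2059}{149940}$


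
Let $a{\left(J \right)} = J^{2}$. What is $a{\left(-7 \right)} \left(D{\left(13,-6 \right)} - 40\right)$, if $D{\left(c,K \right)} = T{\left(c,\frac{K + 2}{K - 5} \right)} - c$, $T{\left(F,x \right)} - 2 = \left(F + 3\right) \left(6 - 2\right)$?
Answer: $637$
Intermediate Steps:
$T{\left(F,x \right)} = 14 + 4 F$ ($T{\left(F,x \right)} = 2 + \left(F + 3\right) \left(6 - 2\right) = 2 + \left(3 + F\right) 4 = 2 + \left(12 + 4 F\right) = 14 + 4 F$)
$D{\left(c,K \right)} = 14 + 3 c$ ($D{\left(c,K \right)} = \left(14 + 4 c\right) - c = 14 + 3 c$)
$a{\left(-7 \right)} \left(D{\left(13,-6 \right)} - 40\right) = \left(-7\right)^{2} \left(\left(14 + 3 \cdot 13\right) - 40\right) = 49 \left(\left(14 + 39\right) - 40\right) = 49 \left(53 - 40\right) = 49 \cdot 13 = 637$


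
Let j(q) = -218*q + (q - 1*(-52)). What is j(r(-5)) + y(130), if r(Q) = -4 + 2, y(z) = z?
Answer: 616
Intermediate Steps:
r(Q) = -2
j(q) = 52 - 217*q (j(q) = -218*q + (q + 52) = -218*q + (52 + q) = 52 - 217*q)
j(r(-5)) + y(130) = (52 - 217*(-2)) + 130 = (52 + 434) + 130 = 486 + 130 = 616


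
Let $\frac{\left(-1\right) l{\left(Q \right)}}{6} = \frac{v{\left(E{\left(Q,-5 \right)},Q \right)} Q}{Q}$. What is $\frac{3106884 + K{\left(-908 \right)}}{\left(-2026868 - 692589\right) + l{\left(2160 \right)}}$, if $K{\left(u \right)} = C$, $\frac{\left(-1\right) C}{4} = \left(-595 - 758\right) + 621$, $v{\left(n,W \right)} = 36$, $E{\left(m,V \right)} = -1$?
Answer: $- \frac{3109812}{2719673} \approx -1.1434$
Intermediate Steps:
$C = 2928$ ($C = - 4 \left(\left(-595 - 758\right) + 621\right) = - 4 \left(-1353 + 621\right) = \left(-4\right) \left(-732\right) = 2928$)
$K{\left(u \right)} = 2928$
$l{\left(Q \right)} = -216$ ($l{\left(Q \right)} = - 6 \frac{36 Q}{Q} = \left(-6\right) 36 = -216$)
$\frac{3106884 + K{\left(-908 \right)}}{\left(-2026868 - 692589\right) + l{\left(2160 \right)}} = \frac{3106884 + 2928}{\left(-2026868 - 692589\right) - 216} = \frac{3109812}{\left(-2026868 - 692589\right) - 216} = \frac{3109812}{-2719457 - 216} = \frac{3109812}{-2719673} = 3109812 \left(- \frac{1}{2719673}\right) = - \frac{3109812}{2719673}$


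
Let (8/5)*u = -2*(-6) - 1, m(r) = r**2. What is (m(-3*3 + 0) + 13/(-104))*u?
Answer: 35585/64 ≈ 556.02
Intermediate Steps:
u = 55/8 (u = 5*(-2*(-6) - 1)/8 = 5*(12 - 1)/8 = (5/8)*11 = 55/8 ≈ 6.8750)
(m(-3*3 + 0) + 13/(-104))*u = ((-3*3 + 0)**2 + 13/(-104))*(55/8) = ((-9 + 0)**2 + 13*(-1/104))*(55/8) = ((-9)**2 - 1/8)*(55/8) = (81 - 1/8)*(55/8) = (647/8)*(55/8) = 35585/64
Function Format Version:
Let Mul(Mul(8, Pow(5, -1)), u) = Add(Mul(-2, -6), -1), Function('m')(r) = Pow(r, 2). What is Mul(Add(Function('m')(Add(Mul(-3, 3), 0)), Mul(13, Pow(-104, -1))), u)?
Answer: Rational(35585, 64) ≈ 556.02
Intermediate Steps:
u = Rational(55, 8) (u = Mul(Rational(5, 8), Add(Mul(-2, -6), -1)) = Mul(Rational(5, 8), Add(12, -1)) = Mul(Rational(5, 8), 11) = Rational(55, 8) ≈ 6.8750)
Mul(Add(Function('m')(Add(Mul(-3, 3), 0)), Mul(13, Pow(-104, -1))), u) = Mul(Add(Pow(Add(Mul(-3, 3), 0), 2), Mul(13, Pow(-104, -1))), Rational(55, 8)) = Mul(Add(Pow(Add(-9, 0), 2), Mul(13, Rational(-1, 104))), Rational(55, 8)) = Mul(Add(Pow(-9, 2), Rational(-1, 8)), Rational(55, 8)) = Mul(Add(81, Rational(-1, 8)), Rational(55, 8)) = Mul(Rational(647, 8), Rational(55, 8)) = Rational(35585, 64)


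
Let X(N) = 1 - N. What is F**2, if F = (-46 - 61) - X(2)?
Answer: 11236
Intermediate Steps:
F = -106 (F = (-46 - 61) - (1 - 1*2) = -107 - (1 - 2) = -107 - 1*(-1) = -107 + 1 = -106)
F**2 = (-106)**2 = 11236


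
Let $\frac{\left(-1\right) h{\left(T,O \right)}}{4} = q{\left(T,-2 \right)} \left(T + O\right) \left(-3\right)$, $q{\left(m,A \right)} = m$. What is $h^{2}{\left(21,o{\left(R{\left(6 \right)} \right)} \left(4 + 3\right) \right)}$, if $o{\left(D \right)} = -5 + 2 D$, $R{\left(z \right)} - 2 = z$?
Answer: $609892416$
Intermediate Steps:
$R{\left(z \right)} = 2 + z$
$h{\left(T,O \right)} = - 4 T \left(- 3 O - 3 T\right)$ ($h{\left(T,O \right)} = - 4 T \left(T + O\right) \left(-3\right) = - 4 T \left(O + T\right) \left(-3\right) = - 4 T \left(- 3 O - 3 T\right)$)
$h^{2}{\left(21,o{\left(R{\left(6 \right)} \right)} \left(4 + 3\right) \right)} = \left(12 \cdot 21 \left(\left(-5 + 2 \left(2 + 6\right)\right) \left(4 + 3\right) + 21\right)\right)^{2} = \left(12 \cdot 21 \left(\left(-5 + 2 \cdot 8\right) 7 + 21\right)\right)^{2} = \left(12 \cdot 21 \left(\left(-5 + 16\right) 7 + 21\right)\right)^{2} = \left(12 \cdot 21 \left(11 \cdot 7 + 21\right)\right)^{2} = \left(12 \cdot 21 \left(77 + 21\right)\right)^{2} = \left(12 \cdot 21 \cdot 98\right)^{2} = 24696^{2} = 609892416$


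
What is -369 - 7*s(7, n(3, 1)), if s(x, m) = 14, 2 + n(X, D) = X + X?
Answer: -467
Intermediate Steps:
n(X, D) = -2 + 2*X (n(X, D) = -2 + (X + X) = -2 + 2*X)
-369 - 7*s(7, n(3, 1)) = -369 - 7*14 = -369 - 98 = -467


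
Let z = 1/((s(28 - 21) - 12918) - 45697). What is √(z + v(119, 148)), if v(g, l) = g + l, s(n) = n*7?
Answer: √915803628486/58566 ≈ 16.340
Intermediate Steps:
s(n) = 7*n
z = -1/58566 (z = 1/((7*(28 - 21) - 12918) - 45697) = 1/((7*7 - 12918) - 45697) = 1/((49 - 12918) - 45697) = 1/(-12869 - 45697) = 1/(-58566) = -1/58566 ≈ -1.7075e-5)
√(z + v(119, 148)) = √(-1/58566 + (119 + 148)) = √(-1/58566 + 267) = √(15637121/58566) = √915803628486/58566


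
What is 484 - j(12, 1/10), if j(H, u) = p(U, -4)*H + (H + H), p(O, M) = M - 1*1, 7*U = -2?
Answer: 520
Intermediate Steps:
U = -2/7 (U = (⅐)*(-2) = -2/7 ≈ -0.28571)
p(O, M) = -1 + M (p(O, M) = M - 1 = -1 + M)
j(H, u) = -3*H (j(H, u) = (-1 - 4)*H + (H + H) = -5*H + 2*H = -3*H)
484 - j(12, 1/10) = 484 - (-3)*12 = 484 - 1*(-36) = 484 + 36 = 520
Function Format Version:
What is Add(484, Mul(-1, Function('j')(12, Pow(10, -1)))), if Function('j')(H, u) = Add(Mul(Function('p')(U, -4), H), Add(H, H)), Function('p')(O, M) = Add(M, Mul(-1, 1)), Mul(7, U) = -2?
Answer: 520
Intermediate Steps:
U = Rational(-2, 7) (U = Mul(Rational(1, 7), -2) = Rational(-2, 7) ≈ -0.28571)
Function('p')(O, M) = Add(-1, M) (Function('p')(O, M) = Add(M, -1) = Add(-1, M))
Function('j')(H, u) = Mul(-3, H) (Function('j')(H, u) = Add(Mul(Add(-1, -4), H), Add(H, H)) = Add(Mul(-5, H), Mul(2, H)) = Mul(-3, H))
Add(484, Mul(-1, Function('j')(12, Pow(10, -1)))) = Add(484, Mul(-1, Mul(-3, 12))) = Add(484, Mul(-1, -36)) = Add(484, 36) = 520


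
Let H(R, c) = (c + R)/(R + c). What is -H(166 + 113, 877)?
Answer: -1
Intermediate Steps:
H(R, c) = 1 (H(R, c) = (R + c)/(R + c) = 1)
-H(166 + 113, 877) = -1*1 = -1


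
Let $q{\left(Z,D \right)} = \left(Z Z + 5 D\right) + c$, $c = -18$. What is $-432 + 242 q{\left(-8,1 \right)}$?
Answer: $11910$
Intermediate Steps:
$q{\left(Z,D \right)} = -18 + Z^{2} + 5 D$ ($q{\left(Z,D \right)} = \left(Z Z + 5 D\right) - 18 = \left(Z^{2} + 5 D\right) - 18 = -18 + Z^{2} + 5 D$)
$-432 + 242 q{\left(-8,1 \right)} = -432 + 242 \left(-18 + \left(-8\right)^{2} + 5 \cdot 1\right) = -432 + 242 \left(-18 + 64 + 5\right) = -432 + 242 \cdot 51 = -432 + 12342 = 11910$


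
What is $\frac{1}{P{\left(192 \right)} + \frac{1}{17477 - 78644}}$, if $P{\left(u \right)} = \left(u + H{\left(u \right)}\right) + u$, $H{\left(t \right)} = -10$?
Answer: $\frac{61167}{22876457} \approx 0.0026738$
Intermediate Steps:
$P{\left(u \right)} = -10 + 2 u$ ($P{\left(u \right)} = \left(u - 10\right) + u = \left(-10 + u\right) + u = -10 + 2 u$)
$\frac{1}{P{\left(192 \right)} + \frac{1}{17477 - 78644}} = \frac{1}{\left(-10 + 2 \cdot 192\right) + \frac{1}{17477 - 78644}} = \frac{1}{\left(-10 + 384\right) + \frac{1}{-61167}} = \frac{1}{374 - \frac{1}{61167}} = \frac{1}{\frac{22876457}{61167}} = \frac{61167}{22876457}$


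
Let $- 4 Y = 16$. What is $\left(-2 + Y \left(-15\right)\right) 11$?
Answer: $638$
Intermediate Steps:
$Y = -4$ ($Y = \left(- \frac{1}{4}\right) 16 = -4$)
$\left(-2 + Y \left(-15\right)\right) 11 = \left(-2 - -60\right) 11 = \left(-2 + 60\right) 11 = 58 \cdot 11 = 638$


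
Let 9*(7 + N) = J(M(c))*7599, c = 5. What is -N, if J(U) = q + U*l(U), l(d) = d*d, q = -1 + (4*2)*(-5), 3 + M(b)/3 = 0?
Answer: 1950431/3 ≈ 6.5014e+5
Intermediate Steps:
M(b) = -9 (M(b) = -9 + 3*0 = -9 + 0 = -9)
q = -41 (q = -1 + 8*(-5) = -1 - 40 = -41)
l(d) = d²
J(U) = -41 + U³ (J(U) = -41 + U*U² = -41 + U³)
N = -1950431/3 (N = -7 + ((-41 + (-9)³)*7599)/9 = -7 + ((-41 - 729)*7599)/9 = -7 + (-770*7599)/9 = -7 + (⅑)*(-5851230) = -7 - 1950410/3 = -1950431/3 ≈ -6.5014e+5)
-N = -1*(-1950431/3) = 1950431/3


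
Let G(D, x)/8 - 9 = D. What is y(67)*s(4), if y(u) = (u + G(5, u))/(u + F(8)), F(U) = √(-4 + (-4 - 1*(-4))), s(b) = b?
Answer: 47972/4493 - 1432*I/4493 ≈ 10.677 - 0.31872*I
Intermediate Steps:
G(D, x) = 72 + 8*D
F(U) = 2*I (F(U) = √(-4 + (-4 + 4)) = √(-4 + 0) = √(-4) = 2*I)
y(u) = (112 + u)/(u + 2*I) (y(u) = (u + (72 + 8*5))/(u + 2*I) = (u + (72 + 40))/(u + 2*I) = (u + 112)/(u + 2*I) = (112 + u)/(u + 2*I))
y(67)*s(4) = ((112 + 67)/(67 + 2*I))*4 = (((67 - 2*I)/4493)*179)*4 = (179*(67 - 2*I)/4493)*4 = 716*(67 - 2*I)/4493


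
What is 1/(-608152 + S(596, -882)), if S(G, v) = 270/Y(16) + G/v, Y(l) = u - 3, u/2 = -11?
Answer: -2205/1341000464 ≈ -1.6443e-6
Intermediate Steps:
u = -22 (u = 2*(-11) = -22)
Y(l) = -25 (Y(l) = -22 - 3 = -25)
S(G, v) = -54/5 + G/v (S(G, v) = 270/(-25) + G/v = 270*(-1/25) + G/v = -54/5 + G/v)
1/(-608152 + S(596, -882)) = 1/(-608152 + (-54/5 + 596/(-882))) = 1/(-608152 + (-54/5 + 596*(-1/882))) = 1/(-608152 + (-54/5 - 298/441)) = 1/(-608152 - 25304/2205) = 1/(-1341000464/2205) = -2205/1341000464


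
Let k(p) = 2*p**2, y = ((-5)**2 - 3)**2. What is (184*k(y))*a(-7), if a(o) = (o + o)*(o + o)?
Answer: 16896416768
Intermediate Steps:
y = 484 (y = (25 - 3)**2 = 22**2 = 484)
a(o) = 4*o**2 (a(o) = (2*o)*(2*o) = 4*o**2)
(184*k(y))*a(-7) = (184*(2*484**2))*(4*(-7)**2) = (184*(2*234256))*(4*49) = (184*468512)*196 = 86206208*196 = 16896416768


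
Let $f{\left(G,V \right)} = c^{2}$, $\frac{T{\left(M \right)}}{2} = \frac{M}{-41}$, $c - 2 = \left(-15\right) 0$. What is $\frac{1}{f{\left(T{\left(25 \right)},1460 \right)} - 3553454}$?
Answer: $- \frac{1}{3553450} \approx -2.8142 \cdot 10^{-7}$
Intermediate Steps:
$c = 2$ ($c = 2 - 0 = 2 + 0 = 2$)
$T{\left(M \right)} = - \frac{2 M}{41}$ ($T{\left(M \right)} = 2 \frac{M}{-41} = 2 M \left(- \frac{1}{41}\right) = 2 \left(- \frac{M}{41}\right) = - \frac{2 M}{41}$)
$f{\left(G,V \right)} = 4$ ($f{\left(G,V \right)} = 2^{2} = 4$)
$\frac{1}{f{\left(T{\left(25 \right)},1460 \right)} - 3553454} = \frac{1}{4 - 3553454} = \frac{1}{-3553450} = - \frac{1}{3553450}$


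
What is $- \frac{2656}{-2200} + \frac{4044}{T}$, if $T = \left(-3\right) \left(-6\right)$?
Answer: $\frac{186346}{825} \approx 225.87$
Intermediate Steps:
$T = 18$
$- \frac{2656}{-2200} + \frac{4044}{T} = - \frac{2656}{-2200} + \frac{4044}{18} = \left(-2656\right) \left(- \frac{1}{2200}\right) + 4044 \cdot \frac{1}{18} = \frac{332}{275} + \frac{674}{3} = \frac{186346}{825}$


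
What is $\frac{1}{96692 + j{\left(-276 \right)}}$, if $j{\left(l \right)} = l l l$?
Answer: $- \frac{1}{20927884} \approx -4.7783 \cdot 10^{-8}$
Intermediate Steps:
$j{\left(l \right)} = l^{3}$ ($j{\left(l \right)} = l^{2} l = l^{3}$)
$\frac{1}{96692 + j{\left(-276 \right)}} = \frac{1}{96692 + \left(-276\right)^{3}} = \frac{1}{96692 - 21024576} = \frac{1}{-20927884} = - \frac{1}{20927884}$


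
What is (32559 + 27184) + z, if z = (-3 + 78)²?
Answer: 65368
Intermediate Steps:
z = 5625 (z = 75² = 5625)
(32559 + 27184) + z = (32559 + 27184) + 5625 = 59743 + 5625 = 65368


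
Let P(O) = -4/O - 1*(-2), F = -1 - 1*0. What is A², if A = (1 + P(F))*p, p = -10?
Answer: 4900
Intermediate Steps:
F = -1 (F = -1 + 0 = -1)
P(O) = 2 - 4/O (P(O) = -4/O + 2 = 2 - 4/O)
A = -70 (A = (1 + (2 - 4/(-1)))*(-10) = (1 + (2 - 4*(-1)))*(-10) = (1 + (2 + 4))*(-10) = (1 + 6)*(-10) = 7*(-10) = -70)
A² = (-70)² = 4900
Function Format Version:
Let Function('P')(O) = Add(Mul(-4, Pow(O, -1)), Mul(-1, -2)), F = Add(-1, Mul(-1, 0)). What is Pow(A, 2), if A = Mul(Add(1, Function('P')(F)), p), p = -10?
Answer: 4900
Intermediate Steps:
F = -1 (F = Add(-1, 0) = -1)
Function('P')(O) = Add(2, Mul(-4, Pow(O, -1))) (Function('P')(O) = Add(Mul(-4, Pow(O, -1)), 2) = Add(2, Mul(-4, Pow(O, -1))))
A = -70 (A = Mul(Add(1, Add(2, Mul(-4, Pow(-1, -1)))), -10) = Mul(Add(1, Add(2, Mul(-4, -1))), -10) = Mul(Add(1, Add(2, 4)), -10) = Mul(Add(1, 6), -10) = Mul(7, -10) = -70)
Pow(A, 2) = Pow(-70, 2) = 4900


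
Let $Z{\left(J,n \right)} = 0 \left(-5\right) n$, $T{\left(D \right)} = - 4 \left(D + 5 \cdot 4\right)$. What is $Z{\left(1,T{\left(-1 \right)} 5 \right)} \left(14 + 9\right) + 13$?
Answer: $13$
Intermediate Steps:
$T{\left(D \right)} = -80 - 4 D$ ($T{\left(D \right)} = - 4 \left(D + 20\right) = - 4 \left(20 + D\right) = -80 - 4 D$)
$Z{\left(J,n \right)} = 0$ ($Z{\left(J,n \right)} = 0 n = 0$)
$Z{\left(1,T{\left(-1 \right)} 5 \right)} \left(14 + 9\right) + 13 = 0 \left(14 + 9\right) + 13 = 0 \cdot 23 + 13 = 0 + 13 = 13$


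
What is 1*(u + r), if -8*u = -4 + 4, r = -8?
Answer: -8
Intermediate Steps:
u = 0 (u = -(-4 + 4)/8 = -⅛*0 = 0)
1*(u + r) = 1*(0 - 8) = 1*(-8) = -8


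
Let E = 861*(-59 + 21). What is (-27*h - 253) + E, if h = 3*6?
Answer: -33457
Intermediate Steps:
h = 18
E = -32718 (E = 861*(-38) = -32718)
(-27*h - 253) + E = (-27*18 - 253) - 32718 = (-486 - 253) - 32718 = -739 - 32718 = -33457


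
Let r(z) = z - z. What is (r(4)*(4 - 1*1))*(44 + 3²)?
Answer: 0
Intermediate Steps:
r(z) = 0
(r(4)*(4 - 1*1))*(44 + 3²) = (0*(4 - 1*1))*(44 + 3²) = (0*(4 - 1))*(44 + 9) = (0*3)*53 = 0*53 = 0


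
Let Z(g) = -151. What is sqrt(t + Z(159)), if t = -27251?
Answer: I*sqrt(27402) ≈ 165.54*I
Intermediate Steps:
sqrt(t + Z(159)) = sqrt(-27251 - 151) = sqrt(-27402) = I*sqrt(27402)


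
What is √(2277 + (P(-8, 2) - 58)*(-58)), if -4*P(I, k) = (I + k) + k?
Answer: √5583 ≈ 74.719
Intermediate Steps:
P(I, k) = -k/2 - I/4 (P(I, k) = -((I + k) + k)/4 = -(I + 2*k)/4 = -k/2 - I/4)
√(2277 + (P(-8, 2) - 58)*(-58)) = √(2277 + ((-½*2 - ¼*(-8)) - 58)*(-58)) = √(2277 + ((-1 + 2) - 58)*(-58)) = √(2277 + (1 - 58)*(-58)) = √(2277 - 57*(-58)) = √(2277 + 3306) = √5583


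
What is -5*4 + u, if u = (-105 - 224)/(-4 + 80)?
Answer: -1849/76 ≈ -24.329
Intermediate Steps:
u = -329/76 ≈ -4.3289
-5*4 + u = -5*4 - 329/76 = -20 - 329/76 = -1849/76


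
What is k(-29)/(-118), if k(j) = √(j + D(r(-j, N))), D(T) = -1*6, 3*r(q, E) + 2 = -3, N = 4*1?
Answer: -I*√35/118 ≈ -0.050136*I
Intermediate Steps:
N = 4
r(q, E) = -5/3 (r(q, E) = -⅔ + (⅓)*(-3) = -⅔ - 1 = -5/3)
D(T) = -6
k(j) = √(-6 + j) (k(j) = √(j - 6) = √(-6 + j))
k(-29)/(-118) = √(-6 - 29)/(-118) = √(-35)*(-1/118) = (I*√35)*(-1/118) = -I*√35/118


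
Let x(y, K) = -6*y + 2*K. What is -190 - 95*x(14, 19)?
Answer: 4180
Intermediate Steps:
-190 - 95*x(14, 19) = -190 - 95*(-6*14 + 2*19) = -190 - 95*(-84 + 38) = -190 - 95*(-46) = -190 + 4370 = 4180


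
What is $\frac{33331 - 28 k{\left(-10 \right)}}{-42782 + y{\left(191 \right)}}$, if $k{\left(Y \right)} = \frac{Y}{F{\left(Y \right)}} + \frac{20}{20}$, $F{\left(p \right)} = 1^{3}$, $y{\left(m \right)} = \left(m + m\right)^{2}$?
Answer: $\frac{33583}{103142} \approx 0.3256$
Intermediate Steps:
$y{\left(m \right)} = 4 m^{2}$ ($y{\left(m \right)} = \left(2 m\right)^{2} = 4 m^{2}$)
$F{\left(p \right)} = 1$
$k{\left(Y \right)} = 1 + Y$ ($k{\left(Y \right)} = \frac{Y}{1} + \frac{20}{20} = Y 1 + 20 \cdot \frac{1}{20} = Y + 1 = 1 + Y$)
$\frac{33331 - 28 k{\left(-10 \right)}}{-42782 + y{\left(191 \right)}} = \frac{33331 - 28 \left(1 - 10\right)}{-42782 + 4 \cdot 191^{2}} = \frac{33331 - -252}{-42782 + 4 \cdot 36481} = \frac{33331 + 252}{-42782 + 145924} = \frac{33583}{103142}$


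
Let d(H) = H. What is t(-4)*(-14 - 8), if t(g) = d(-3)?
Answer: 66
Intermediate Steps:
t(g) = -3
t(-4)*(-14 - 8) = -3*(-14 - 8) = -3*(-22) = 66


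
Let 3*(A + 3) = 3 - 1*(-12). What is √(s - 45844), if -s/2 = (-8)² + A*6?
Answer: 2*I*√11499 ≈ 214.47*I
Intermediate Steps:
A = 2 (A = -3 + (3 - 1*(-12))/3 = -3 + (3 + 12)/3 = -3 + (⅓)*15 = -3 + 5 = 2)
s = -152 (s = -2*((-8)² + 2*6) = -2*(64 + 12) = -2*76 = -152)
√(s - 45844) = √(-152 - 45844) = √(-45996) = 2*I*√11499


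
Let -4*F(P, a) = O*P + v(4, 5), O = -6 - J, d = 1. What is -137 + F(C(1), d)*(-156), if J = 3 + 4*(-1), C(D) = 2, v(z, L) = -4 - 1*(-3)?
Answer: -566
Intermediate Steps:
v(z, L) = -1 (v(z, L) = -4 + 3 = -1)
J = -1 (J = 3 - 4 = -1)
O = -5 (O = -6 - 1*(-1) = -6 + 1 = -5)
F(P, a) = 1/4 + 5*P/4 (F(P, a) = -(-5*P - 1)/4 = -(-1 - 5*P)/4 = 1/4 + 5*P/4)
-137 + F(C(1), d)*(-156) = -137 + (1/4 + (5/4)*2)*(-156) = -137 + (1/4 + 5/2)*(-156) = -137 + (11/4)*(-156) = -137 - 429 = -566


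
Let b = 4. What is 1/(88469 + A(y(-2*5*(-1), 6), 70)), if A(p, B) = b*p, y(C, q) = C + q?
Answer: 1/88533 ≈ 1.1295e-5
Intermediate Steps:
A(p, B) = 4*p
1/(88469 + A(y(-2*5*(-1), 6), 70)) = 1/(88469 + 4*(-2*5*(-1) + 6)) = 1/(88469 + 4*(-10*(-1) + 6)) = 1/(88469 + 4*(10 + 6)) = 1/(88469 + 4*16) = 1/(88469 + 64) = 1/88533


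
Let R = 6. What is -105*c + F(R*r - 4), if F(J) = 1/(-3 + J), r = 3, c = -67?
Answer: 77386/11 ≈ 7035.1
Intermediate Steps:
-105*c + F(R*r - 4) = -105*(-67) + 1/(-3 + (6*3 - 4)) = 7035 + 1/(-3 + (18 - 4)) = 7035 + 1/(-3 + 14) = 7035 + 1/11 = 77386/11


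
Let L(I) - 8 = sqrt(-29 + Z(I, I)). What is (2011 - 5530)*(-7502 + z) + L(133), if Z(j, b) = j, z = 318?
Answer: 25280504 + 2*sqrt(26) ≈ 2.5281e+7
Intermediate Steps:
L(I) = 8 + sqrt(-29 + I)
(2011 - 5530)*(-7502 + z) + L(133) = (2011 - 5530)*(-7502 + 318) + (8 + sqrt(-29 + 133)) = -3519*(-7184) + (8 + sqrt(104)) = 25280496 + (8 + 2*sqrt(26)) = 25280504 + 2*sqrt(26)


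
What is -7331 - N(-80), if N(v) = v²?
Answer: -13731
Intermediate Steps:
-7331 - N(-80) = -7331 - 1*(-80)² = -7331 - 1*6400 = -7331 - 6400 = -13731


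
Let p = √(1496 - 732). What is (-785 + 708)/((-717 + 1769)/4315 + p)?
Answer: 87383065/3555995299 - 1433680325*√191/7111990598 ≈ -2.7614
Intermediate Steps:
p = 2*√191 (p = √764 = 2*√191 ≈ 27.641)
(-785 + 708)/((-717 + 1769)/4315 + p) = (-785 + 708)/((-717 + 1769)/4315 + 2*√191) = -77/(1052*(1/4315) + 2*√191) = -77/(1052/4315 + 2*√191)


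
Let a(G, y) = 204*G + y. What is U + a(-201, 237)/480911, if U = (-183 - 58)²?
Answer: 27931751024/480911 ≈ 58081.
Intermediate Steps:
U = 58081 (U = (-241)² = 58081)
a(G, y) = y + 204*G
U + a(-201, 237)/480911 = 58081 + (237 + 204*(-201))/480911 = 58081 + (237 - 41004)*(1/480911) = 58081 - 40767*1/480911 = 58081 - 40767/480911 = 27931751024/480911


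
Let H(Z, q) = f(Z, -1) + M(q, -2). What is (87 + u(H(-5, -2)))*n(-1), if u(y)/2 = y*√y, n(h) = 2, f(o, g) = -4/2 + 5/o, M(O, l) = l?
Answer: 174 - 20*I*√5 ≈ 174.0 - 44.721*I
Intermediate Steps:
f(o, g) = -2 + 5/o (f(o, g) = -4*½ + 5/o = -2 + 5/o)
H(Z, q) = -4 + 5/Z (H(Z, q) = (-2 + 5/Z) - 2 = -4 + 5/Z)
u(y) = 2*y^(3/2) (u(y) = 2*(y*√y) = 2*y^(3/2))
(87 + u(H(-5, -2)))*n(-1) = (87 + 2*(-4 + 5/(-5))^(3/2))*2 = (87 + 2*(-4 + 5*(-⅕))^(3/2))*2 = (87 + 2*(-4 - 1)^(3/2))*2 = (87 + 2*(-5)^(3/2))*2 = (87 + 2*(-5*I*√5))*2 = (87 - 10*I*√5)*2 = 174 - 20*I*√5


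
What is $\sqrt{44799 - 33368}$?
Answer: $\sqrt{11431} \approx 106.92$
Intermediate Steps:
$\sqrt{44799 - 33368} = \sqrt{11431}$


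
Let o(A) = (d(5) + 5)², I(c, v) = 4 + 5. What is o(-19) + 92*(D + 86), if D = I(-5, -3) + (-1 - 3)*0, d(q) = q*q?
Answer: 9640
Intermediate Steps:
d(q) = q²
I(c, v) = 9
o(A) = 900 (o(A) = (5² + 5)² = (25 + 5)² = 30² = 900)
D = 9 (D = 9 + (-1 - 3)*0 = 9 - 4*0 = 9 + 0 = 9)
o(-19) + 92*(D + 86) = 900 + 92*(9 + 86) = 900 + 92*95 = 900 + 8740 = 9640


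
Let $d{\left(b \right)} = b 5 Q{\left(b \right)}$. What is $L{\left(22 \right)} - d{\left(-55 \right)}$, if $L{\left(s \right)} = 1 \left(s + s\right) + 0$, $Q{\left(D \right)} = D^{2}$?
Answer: $831919$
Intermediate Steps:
$d{\left(b \right)} = 5 b^{3}$ ($d{\left(b \right)} = b 5 b^{2} = 5 b b^{2} = 5 b^{3}$)
$L{\left(s \right)} = 2 s$ ($L{\left(s \right)} = 1 \cdot 2 s + 0 = 2 s + 0 = 2 s$)
$L{\left(22 \right)} - d{\left(-55 \right)} = 2 \cdot 22 - 5 \left(-55\right)^{3} = 44 - 5 \left(-166375\right) = 44 - -831875 = 44 + 831875 = 831919$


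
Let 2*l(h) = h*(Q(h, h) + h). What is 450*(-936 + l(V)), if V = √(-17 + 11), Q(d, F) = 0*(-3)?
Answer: -422550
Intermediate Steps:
Q(d, F) = 0
V = I*√6 (V = √(-6) = I*√6 ≈ 2.4495*I)
l(h) = h²/2 (l(h) = (h*(0 + h))/2 = (h*h)/2 = h²/2)
450*(-936 + l(V)) = 450*(-936 + (I*√6)²/2) = 450*(-936 + (½)*(-6)) = 450*(-936 - 3) = 450*(-939) = -422550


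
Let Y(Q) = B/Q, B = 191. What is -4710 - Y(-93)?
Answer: -437839/93 ≈ -4707.9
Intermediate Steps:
Y(Q) = 191/Q
-4710 - Y(-93) = -4710 - 191/(-93) = -4710 - 191*(-1)/93 = -4710 - 1*(-191/93) = -4710 + 191/93 = -437839/93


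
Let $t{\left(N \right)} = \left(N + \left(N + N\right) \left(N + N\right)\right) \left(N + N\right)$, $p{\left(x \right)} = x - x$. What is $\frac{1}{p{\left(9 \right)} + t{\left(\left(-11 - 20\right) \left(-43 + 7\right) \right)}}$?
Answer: $\frac{1}{11121922080} \approx 8.9913 \cdot 10^{-11}$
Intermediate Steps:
$p{\left(x \right)} = 0$
$t{\left(N \right)} = 2 N \left(N + 4 N^{2}\right)$ ($t{\left(N \right)} = \left(N + 2 N 2 N\right) 2 N = \left(N + 4 N^{2}\right) 2 N = 2 N \left(N + 4 N^{2}\right)$)
$\frac{1}{p{\left(9 \right)} + t{\left(\left(-11 - 20\right) \left(-43 + 7\right) \right)}} = \frac{1}{0 + \left(\left(-11 - 20\right) \left(-43 + 7\right)\right)^{2} \left(2 + 8 \left(-11 - 20\right) \left(-43 + 7\right)\right)} = \frac{1}{0 + \left(\left(-31\right) \left(-36\right)\right)^{2} \left(2 + 8 \left(\left(-31\right) \left(-36\right)\right)\right)} = \frac{1}{0 + 1116^{2} \left(2 + 8 \cdot 1116\right)} = \frac{1}{0 + 1245456 \left(2 + 8928\right)} = \frac{1}{0 + 1245456 \cdot 8930} = \frac{1}{0 + 11121922080} = \frac{1}{11121922080}$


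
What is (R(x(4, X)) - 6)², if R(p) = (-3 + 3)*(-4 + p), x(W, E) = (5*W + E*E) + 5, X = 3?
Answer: 36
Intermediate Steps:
x(W, E) = 5 + E² + 5*W (x(W, E) = (5*W + E²) + 5 = (E² + 5*W) + 5 = 5 + E² + 5*W)
R(p) = 0 (R(p) = 0*(-4 + p) = 0)
(R(x(4, X)) - 6)² = (0 - 6)² = (-6)² = 36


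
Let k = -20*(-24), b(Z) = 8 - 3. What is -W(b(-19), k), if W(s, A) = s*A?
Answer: -2400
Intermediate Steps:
b(Z) = 5
k = 480
W(s, A) = A*s
-W(b(-19), k) = -480*5 = -1*2400 = -2400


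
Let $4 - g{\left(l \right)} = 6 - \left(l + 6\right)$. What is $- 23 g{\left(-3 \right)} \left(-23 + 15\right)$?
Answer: $184$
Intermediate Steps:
$g{\left(l \right)} = 4 + l$ ($g{\left(l \right)} = 4 - \left(6 - \left(l + 6\right)\right) = 4 - \left(6 - \left(6 + l\right)\right) = 4 - - l = 4 + l$)
$- 23 g{\left(-3 \right)} \left(-23 + 15\right) = - 23 \left(4 - 3\right) \left(-23 + 15\right) = \left(-23\right) 1 \left(-8\right) = \left(-23\right) \left(-8\right) = 184$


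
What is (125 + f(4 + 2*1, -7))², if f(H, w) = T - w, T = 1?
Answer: 17689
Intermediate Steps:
f(H, w) = 1 - w
(125 + f(4 + 2*1, -7))² = (125 + (1 - 1*(-7)))² = (125 + (1 + 7))² = (125 + 8)² = 133² = 17689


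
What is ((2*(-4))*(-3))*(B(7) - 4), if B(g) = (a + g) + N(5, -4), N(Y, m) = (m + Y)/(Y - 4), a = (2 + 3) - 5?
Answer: 96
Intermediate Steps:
a = 0 (a = 5 - 5 = 0)
N(Y, m) = (Y + m)/(-4 + Y)
B(g) = 1 + g (B(g) = (0 + g) + (5 - 4)/(-4 + 5) = g + 1/1 = g + 1*1 = g + 1 = 1 + g)
((2*(-4))*(-3))*(B(7) - 4) = ((2*(-4))*(-3))*((1 + 7) - 4) = (-8*(-3))*(8 - 4) = 24*4 = 96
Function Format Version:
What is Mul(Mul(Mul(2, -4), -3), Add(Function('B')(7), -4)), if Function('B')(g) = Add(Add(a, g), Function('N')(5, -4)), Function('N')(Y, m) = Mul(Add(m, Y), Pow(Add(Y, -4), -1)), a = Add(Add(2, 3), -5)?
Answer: 96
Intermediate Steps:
a = 0 (a = Add(5, -5) = 0)
Function('N')(Y, m) = Mul(Pow(Add(-4, Y), -1), Add(Y, m)) (Function('N')(Y, m) = Mul(Add(Y, m), Pow(Add(-4, Y), -1)) = Mul(Pow(Add(-4, Y), -1), Add(Y, m)))
Function('B')(g) = Add(1, g) (Function('B')(g) = Add(Add(0, g), Mul(Pow(Add(-4, 5), -1), Add(5, -4))) = Add(g, Mul(Pow(1, -1), 1)) = Add(g, Mul(1, 1)) = Add(g, 1) = Add(1, g))
Mul(Mul(Mul(2, -4), -3), Add(Function('B')(7), -4)) = Mul(Mul(Mul(2, -4), -3), Add(Add(1, 7), -4)) = Mul(Mul(-8, -3), Add(8, -4)) = Mul(24, 4) = 96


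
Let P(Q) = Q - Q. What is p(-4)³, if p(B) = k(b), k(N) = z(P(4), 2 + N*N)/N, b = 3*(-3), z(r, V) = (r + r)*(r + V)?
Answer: 0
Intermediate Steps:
P(Q) = 0
z(r, V) = 2*r*(V + r) (z(r, V) = (2*r)*(V + r) = 2*r*(V + r))
b = -9
k(N) = 0 (k(N) = (2*0*((2 + N*N) + 0))/N = (2*0*((2 + N²) + 0))/N = (2*0*(2 + N²))/N = 0/N = 0)
p(B) = 0
p(-4)³ = 0³ = 0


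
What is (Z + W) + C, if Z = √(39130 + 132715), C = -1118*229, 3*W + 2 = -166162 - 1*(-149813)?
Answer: -784417/3 + √171845 ≈ -2.6106e+5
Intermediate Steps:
W = -16351/3 (W = -⅔ + (-166162 - 1*(-149813))/3 = -⅔ + (-166162 + 149813)/3 = -⅔ + (⅓)*(-16349) = -⅔ - 16349/3 = -16351/3 ≈ -5450.3)
C = -256022
Z = √171845 ≈ 414.54
(Z + W) + C = (√171845 - 16351/3) - 256022 = (-16351/3 + √171845) - 256022 = -784417/3 + √171845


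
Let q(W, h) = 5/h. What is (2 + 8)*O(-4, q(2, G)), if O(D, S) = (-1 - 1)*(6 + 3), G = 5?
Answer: -180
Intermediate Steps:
O(D, S) = -18 (O(D, S) = -2*9 = -18)
(2 + 8)*O(-4, q(2, G)) = (2 + 8)*(-18) = 10*(-18) = -180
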